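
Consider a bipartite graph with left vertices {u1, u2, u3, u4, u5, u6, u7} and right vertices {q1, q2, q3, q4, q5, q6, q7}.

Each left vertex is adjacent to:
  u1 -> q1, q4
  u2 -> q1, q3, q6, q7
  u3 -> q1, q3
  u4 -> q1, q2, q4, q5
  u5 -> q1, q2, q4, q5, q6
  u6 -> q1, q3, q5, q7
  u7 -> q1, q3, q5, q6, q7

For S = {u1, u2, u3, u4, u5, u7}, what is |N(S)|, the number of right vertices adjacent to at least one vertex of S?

7

The union of neighbours of {u1, u2, u3, u4, u5, u7} is {q1, q2, q3, q4, q5, q6, q7}, which has 7 elements.
Since |N(S)| = 7 ≥ |S| = 6, Hall's condition holds for this subset.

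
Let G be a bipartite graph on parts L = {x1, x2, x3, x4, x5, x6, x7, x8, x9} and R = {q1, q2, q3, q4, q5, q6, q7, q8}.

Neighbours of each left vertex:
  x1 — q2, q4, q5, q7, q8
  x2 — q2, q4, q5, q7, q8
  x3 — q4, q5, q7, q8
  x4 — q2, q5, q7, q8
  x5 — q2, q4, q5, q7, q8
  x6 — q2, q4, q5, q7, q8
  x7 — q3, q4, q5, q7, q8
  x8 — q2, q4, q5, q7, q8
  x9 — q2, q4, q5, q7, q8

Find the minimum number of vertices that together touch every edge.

A maximum matching has 6 edges (e.g. x1–q7, x2–q5, x3–q8, x4–q2, x5–q4, x7–q3).
By König's theorem the minimum vertex cover has the same size. One such cover is {x7, q2, q4, q5, q7, q8}.

6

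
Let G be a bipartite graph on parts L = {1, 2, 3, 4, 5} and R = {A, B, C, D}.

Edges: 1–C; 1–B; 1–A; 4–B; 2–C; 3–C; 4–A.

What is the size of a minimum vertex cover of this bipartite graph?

The 3 edges 1–A, 2–C, 4–B form a matching, so any vertex cover needs at least 3 vertices (one per matched edge).
Conversely {1, 4, C} meets every edge and has exactly 3 vertices, so 3 is optimal.

3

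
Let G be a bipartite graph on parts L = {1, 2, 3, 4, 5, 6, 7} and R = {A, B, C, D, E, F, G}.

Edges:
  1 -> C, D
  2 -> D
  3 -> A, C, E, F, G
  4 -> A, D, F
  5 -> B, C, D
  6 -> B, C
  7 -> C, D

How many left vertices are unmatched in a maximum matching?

2

For example, pair 1–C, 2–D, 3–G, 4–F, 5–B.
The set {1, 2, 5, 6, 7} has only 3 neighbours ({B, C, D}), so by Hall's theorem at most 5 of the 7 left vertices can be matched.
That matches 5 of the 7, leaving 2 unmatched; no matching can do better.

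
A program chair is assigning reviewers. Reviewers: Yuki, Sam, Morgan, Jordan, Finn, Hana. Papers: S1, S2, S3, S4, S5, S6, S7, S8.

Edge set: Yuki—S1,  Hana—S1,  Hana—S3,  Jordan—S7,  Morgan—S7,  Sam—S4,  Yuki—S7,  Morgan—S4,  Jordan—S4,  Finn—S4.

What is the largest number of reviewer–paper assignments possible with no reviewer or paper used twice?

4

One maximum matching: Yuki-S1, Sam-S4, Morgan-S7, Hana-S3.
The set {Sam, Morgan, Jordan, Finn} has only 2 neighbours ({S4, S7}), so by Hall's theorem at most 4 of the 6 reviewers can be matched.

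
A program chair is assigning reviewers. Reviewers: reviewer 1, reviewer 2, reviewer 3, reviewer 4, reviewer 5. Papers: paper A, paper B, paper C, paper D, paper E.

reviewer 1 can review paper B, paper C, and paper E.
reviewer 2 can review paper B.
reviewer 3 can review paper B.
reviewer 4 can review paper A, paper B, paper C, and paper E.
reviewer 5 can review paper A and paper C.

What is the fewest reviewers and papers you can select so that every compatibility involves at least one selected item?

{reviewer 1, reviewer 4, reviewer 5, paper B} is a vertex cover of size 4: every edge has an endpoint in this set.
No smaller cover exists because reviewer 1–paper E, reviewer 2–paper B, reviewer 4–paper A, reviewer 5–paper C is a matching of size 4, and a cover must include an endpoint of each of these disjoint edges (König's theorem).

4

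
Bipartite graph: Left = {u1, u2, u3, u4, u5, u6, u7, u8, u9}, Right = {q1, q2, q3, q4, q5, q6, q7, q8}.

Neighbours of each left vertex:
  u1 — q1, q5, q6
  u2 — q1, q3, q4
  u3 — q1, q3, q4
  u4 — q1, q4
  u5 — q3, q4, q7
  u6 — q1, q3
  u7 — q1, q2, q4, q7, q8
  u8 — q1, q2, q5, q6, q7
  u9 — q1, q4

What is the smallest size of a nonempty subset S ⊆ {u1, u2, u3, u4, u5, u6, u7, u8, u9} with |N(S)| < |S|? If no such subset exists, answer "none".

4

Take S = {u2, u3, u4, u6}. Its neighbourhood is {q1, q3, q4}, so |N(S)| = 3 < |S| = 4.
Every subset of size less than 4 has at least as many neighbours as members, so 4 is the minimum.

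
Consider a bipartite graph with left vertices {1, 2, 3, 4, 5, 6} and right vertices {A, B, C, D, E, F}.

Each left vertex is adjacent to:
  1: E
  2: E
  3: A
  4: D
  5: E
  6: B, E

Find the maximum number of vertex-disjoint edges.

One maximum matching: 1–E, 3–A, 4–D, 6–B.
The set {1, 2, 5} has only 1 neighbour ({E}), so by Hall's theorem at most 4 of the 6 left vertices can be matched.

4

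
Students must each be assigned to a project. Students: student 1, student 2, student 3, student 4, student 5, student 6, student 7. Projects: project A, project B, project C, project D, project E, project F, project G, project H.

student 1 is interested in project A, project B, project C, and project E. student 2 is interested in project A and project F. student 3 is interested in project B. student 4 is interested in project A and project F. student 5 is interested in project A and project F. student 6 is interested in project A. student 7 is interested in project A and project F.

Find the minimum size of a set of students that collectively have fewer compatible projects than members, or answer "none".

Take S = {student 2, student 4, student 5}. Its neighbourhood is {project A, project F}, so |N(S)| = 2 < |S| = 3.
Every subset of size less than 3 has at least as many neighbours as members, so 3 is the minimum.

3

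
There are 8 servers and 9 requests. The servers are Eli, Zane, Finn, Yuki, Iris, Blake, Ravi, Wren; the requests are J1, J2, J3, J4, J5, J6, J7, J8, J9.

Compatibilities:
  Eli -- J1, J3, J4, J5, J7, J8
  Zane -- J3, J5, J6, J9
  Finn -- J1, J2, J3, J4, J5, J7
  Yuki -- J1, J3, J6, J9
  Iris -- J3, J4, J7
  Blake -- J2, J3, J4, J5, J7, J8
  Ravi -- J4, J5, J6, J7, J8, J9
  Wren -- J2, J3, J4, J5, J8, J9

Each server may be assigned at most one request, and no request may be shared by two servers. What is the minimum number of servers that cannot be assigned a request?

A valid assignment of size 8: Eli→J1, Zane→J6, Finn→J5, Yuki→J3, Iris→J4, Blake→J2, Ravi→J7, Wren→J9.
This saturates every server, so 8 is the maximum.
That matches 8 of the 8, leaving 0 unmatched; no matching can do better.

0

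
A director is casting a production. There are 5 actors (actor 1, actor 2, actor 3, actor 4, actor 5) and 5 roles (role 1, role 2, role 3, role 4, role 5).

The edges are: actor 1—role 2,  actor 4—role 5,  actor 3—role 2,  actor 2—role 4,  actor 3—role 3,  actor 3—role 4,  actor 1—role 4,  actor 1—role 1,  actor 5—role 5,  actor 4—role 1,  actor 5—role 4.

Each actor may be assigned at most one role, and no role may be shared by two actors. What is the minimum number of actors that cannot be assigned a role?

A valid assignment of size 5: actor 1–role 2, actor 2–role 4, actor 3–role 3, actor 4–role 1, actor 5–role 5.
This saturates every actor, so 5 is the maximum.
That matches 5 of the 5, leaving 0 unmatched; no matching can do better.

0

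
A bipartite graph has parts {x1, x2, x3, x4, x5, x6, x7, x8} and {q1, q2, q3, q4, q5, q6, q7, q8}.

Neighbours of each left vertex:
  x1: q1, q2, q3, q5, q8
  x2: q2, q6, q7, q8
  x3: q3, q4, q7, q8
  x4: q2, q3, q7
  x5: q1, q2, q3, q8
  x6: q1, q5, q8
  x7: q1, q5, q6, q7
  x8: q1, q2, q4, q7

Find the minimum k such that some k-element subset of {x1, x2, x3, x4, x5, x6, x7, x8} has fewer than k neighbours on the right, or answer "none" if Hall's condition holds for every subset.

A matching saturating every left vertex exists, for instance x1→q1, x2→q7, x3→q4, x4→q3, x5→q8, x6→q5, x7→q6, x8→q2.
By Hall's marriage theorem, this means |N(S)| ≥ |S| for every subset S, so no violating subset exists.

none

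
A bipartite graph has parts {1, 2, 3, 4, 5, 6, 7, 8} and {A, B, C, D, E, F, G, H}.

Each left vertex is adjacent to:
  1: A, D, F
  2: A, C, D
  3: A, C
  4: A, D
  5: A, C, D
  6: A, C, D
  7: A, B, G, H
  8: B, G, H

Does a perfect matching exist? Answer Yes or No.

The set {2, 3, 4, 5, 6} has only 3 neighbours ({A, C, D}), so by Hall's theorem at most 6 of the 8 left vertices can be matched.
Hence no matching covers every left vertex.

No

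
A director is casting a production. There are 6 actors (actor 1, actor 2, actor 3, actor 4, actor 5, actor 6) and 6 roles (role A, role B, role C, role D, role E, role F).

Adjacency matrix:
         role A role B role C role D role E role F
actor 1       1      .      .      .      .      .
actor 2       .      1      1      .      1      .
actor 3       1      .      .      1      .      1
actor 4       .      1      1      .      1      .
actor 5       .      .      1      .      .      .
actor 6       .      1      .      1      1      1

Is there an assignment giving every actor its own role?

One maximum matching: actor 1-role A, actor 2-role B, actor 3-role F, actor 4-role E, actor 5-role C, actor 6-role D.
Every actor is matched, so this is a perfect matching.

Yes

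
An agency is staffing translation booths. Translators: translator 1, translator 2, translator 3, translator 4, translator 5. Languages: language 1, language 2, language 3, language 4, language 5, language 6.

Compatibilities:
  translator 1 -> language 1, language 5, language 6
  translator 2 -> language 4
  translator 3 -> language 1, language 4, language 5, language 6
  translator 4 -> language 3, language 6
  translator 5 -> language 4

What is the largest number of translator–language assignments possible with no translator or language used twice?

One maximum matching: translator 1-language 5, translator 2-language 4, translator 3-language 1, translator 4-language 6.
The set {translator 2, translator 5} has only 1 neighbour ({language 4}), so by Hall's theorem at most 4 of the 5 translators can be matched.

4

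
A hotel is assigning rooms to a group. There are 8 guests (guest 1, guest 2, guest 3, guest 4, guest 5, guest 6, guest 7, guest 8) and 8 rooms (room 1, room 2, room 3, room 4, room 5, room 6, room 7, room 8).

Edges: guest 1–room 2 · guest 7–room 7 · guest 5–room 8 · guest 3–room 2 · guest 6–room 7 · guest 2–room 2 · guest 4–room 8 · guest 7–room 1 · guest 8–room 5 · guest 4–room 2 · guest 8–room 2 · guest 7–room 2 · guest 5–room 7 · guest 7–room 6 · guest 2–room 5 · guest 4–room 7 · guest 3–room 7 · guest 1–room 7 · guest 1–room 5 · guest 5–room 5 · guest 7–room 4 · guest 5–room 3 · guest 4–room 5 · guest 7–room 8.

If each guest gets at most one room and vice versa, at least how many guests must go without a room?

One maximum matching: guest 1→room 5, guest 2→room 2, guest 3→room 7, guest 4→room 8, guest 5→room 3, guest 7→room 4.
The set {guest 1, guest 2, guest 3, guest 6, guest 8} has only 3 neighbours ({room 2, room 5, room 7}), so by Hall's theorem at most 6 of the 8 guests can be matched.
That matches 6 of the 8, leaving 2 unmatched; no matching can do better.

2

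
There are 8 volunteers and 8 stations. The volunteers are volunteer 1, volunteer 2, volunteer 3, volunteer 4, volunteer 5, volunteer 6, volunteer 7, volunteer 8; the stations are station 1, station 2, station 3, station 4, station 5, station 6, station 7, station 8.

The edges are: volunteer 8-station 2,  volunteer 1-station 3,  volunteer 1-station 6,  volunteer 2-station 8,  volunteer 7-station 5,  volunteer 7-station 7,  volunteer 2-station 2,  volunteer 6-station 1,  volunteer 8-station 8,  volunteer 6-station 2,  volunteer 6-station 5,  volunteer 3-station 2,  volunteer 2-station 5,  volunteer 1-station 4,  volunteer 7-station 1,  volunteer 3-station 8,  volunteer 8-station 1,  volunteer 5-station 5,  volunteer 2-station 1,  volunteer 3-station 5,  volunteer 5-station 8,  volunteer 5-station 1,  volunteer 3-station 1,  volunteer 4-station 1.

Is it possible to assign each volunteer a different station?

The set {volunteer 2, volunteer 3, volunteer 4, volunteer 5, volunteer 6, volunteer 8} has only 4 neighbours ({station 1, station 2, station 5, station 8}), so by Hall's theorem at most 6 of the 8 volunteers can be matched.
Hence no matching covers every volunteer.

No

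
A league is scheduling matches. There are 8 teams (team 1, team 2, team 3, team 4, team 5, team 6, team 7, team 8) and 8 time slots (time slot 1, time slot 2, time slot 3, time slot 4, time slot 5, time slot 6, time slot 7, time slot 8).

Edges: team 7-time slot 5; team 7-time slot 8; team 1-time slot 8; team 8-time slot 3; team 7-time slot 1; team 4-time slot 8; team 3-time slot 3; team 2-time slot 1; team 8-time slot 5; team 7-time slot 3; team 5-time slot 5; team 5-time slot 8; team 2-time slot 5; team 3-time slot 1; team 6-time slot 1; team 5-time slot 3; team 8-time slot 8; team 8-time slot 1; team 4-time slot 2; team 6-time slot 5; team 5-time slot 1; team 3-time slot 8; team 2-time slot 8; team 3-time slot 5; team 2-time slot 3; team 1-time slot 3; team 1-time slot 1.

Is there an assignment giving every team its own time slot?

The set {team 1, team 2, team 3, team 5, team 6, team 7, team 8} has only 4 neighbours ({time slot 1, time slot 3, time slot 5, time slot 8}), so by Hall's theorem at most 5 of the 8 teams can be matched.
Hence no matching covers every team.

No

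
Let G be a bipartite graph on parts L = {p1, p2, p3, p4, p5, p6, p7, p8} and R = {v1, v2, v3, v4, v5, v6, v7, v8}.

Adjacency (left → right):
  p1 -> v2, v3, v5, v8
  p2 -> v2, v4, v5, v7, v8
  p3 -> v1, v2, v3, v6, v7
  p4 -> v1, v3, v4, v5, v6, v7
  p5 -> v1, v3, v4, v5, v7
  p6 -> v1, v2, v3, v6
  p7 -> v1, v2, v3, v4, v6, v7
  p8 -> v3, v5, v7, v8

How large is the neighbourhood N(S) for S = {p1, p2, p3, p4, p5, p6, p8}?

The union of neighbours of {p1, p2, p3, p4, p5, p6, p8} is {v1, v2, v3, v4, v5, v6, v7, v8}, which has 8 elements.
Since |N(S)| = 8 ≥ |S| = 7, Hall's condition holds for this subset.

8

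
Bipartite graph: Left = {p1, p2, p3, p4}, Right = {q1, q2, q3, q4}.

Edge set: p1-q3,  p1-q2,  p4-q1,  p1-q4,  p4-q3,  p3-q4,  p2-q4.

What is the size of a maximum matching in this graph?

A valid assignment of size 3: p1-q2, p2-q4, p4-q3.
The set {p2, p3} has only 1 neighbour ({q4}), so by Hall's theorem at most 3 of the 4 left vertices can be matched.

3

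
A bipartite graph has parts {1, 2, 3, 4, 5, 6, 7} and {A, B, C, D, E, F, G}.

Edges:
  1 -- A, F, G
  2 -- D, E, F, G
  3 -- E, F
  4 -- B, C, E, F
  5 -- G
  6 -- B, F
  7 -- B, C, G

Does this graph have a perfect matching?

One maximum matching: 1–A, 2–D, 3–E, 4–C, 5–G, 6–F, 7–B.
Every left vertex is matched, so this is a perfect matching.

Yes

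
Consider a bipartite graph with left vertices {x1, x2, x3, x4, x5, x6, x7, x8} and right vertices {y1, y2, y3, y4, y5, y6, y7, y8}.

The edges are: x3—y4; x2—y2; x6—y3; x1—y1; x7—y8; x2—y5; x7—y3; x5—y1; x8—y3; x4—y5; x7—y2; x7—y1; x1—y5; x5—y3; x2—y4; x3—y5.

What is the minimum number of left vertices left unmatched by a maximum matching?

2

One maximum matching: x1→y1, x2→y2, x3→y4, x4→y5, x5→y3, x7→y8.
The set {x1, x4, x5, x6, x8} has only 3 neighbours ({y1, y3, y5}), so by Hall's theorem at most 6 of the 8 left vertices can be matched.
That matches 6 of the 8, leaving 2 unmatched; no matching can do better.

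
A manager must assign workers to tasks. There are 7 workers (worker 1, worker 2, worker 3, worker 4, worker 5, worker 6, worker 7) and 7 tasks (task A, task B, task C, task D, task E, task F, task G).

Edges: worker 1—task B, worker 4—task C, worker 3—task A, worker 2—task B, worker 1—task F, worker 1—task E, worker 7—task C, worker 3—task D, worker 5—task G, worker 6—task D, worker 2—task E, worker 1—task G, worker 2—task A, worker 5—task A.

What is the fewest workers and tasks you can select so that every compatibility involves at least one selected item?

6

{worker 1, worker 2, worker 3, worker 5, worker 6, task C} is a vertex cover of size 6: every edge has an endpoint in this set.
No smaller cover exists because worker 1–task B, worker 2–task E, worker 3–task A, worker 4–task C, worker 5–task G, worker 6–task D is a matching of size 6, and a cover must include an endpoint of each of these disjoint edges (König's theorem).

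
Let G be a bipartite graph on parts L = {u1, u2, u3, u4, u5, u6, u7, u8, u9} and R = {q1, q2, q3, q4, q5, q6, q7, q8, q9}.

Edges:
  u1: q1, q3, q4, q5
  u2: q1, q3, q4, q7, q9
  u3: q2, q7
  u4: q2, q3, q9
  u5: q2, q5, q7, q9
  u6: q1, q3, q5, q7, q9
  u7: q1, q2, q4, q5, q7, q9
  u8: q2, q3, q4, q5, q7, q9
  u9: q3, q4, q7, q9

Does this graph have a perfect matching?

The set {u1, u2, u3, u4, u5, u6, u7, u8, u9} has only 7 neighbours ({q1, q2, q3, q4, q5, q7, q9}), so by Hall's theorem at most 7 of the 9 left vertices can be matched.
Hence no matching covers every left vertex.

No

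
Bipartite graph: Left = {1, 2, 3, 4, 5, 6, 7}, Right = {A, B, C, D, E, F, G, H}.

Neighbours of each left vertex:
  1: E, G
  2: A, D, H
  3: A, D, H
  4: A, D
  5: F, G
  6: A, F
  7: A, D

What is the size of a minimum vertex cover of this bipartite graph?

6

{1, 5, 6, A, D, H} is a vertex cover of size 6: every edge has an endpoint in this set.
No smaller cover exists because 1–E, 2–A, 3–H, 4–D, 5–G, 6–F is a matching of size 6, and a cover must include an endpoint of each of these disjoint edges (König's theorem).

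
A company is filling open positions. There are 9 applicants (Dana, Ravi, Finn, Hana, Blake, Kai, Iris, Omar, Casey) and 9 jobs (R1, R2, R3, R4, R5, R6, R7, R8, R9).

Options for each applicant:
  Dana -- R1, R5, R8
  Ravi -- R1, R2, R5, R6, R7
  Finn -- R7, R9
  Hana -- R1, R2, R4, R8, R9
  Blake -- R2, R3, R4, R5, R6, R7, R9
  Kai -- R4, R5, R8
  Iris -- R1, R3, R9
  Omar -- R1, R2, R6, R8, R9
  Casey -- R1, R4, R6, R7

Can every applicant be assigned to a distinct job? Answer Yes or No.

Yes

One maximum matching: Dana→R5, Ravi→R2, Finn→R9, Hana→R4, Blake→R3, Kai→R8, Iris→R1, Omar→R6, Casey→R7.
All 9 applicants are covered.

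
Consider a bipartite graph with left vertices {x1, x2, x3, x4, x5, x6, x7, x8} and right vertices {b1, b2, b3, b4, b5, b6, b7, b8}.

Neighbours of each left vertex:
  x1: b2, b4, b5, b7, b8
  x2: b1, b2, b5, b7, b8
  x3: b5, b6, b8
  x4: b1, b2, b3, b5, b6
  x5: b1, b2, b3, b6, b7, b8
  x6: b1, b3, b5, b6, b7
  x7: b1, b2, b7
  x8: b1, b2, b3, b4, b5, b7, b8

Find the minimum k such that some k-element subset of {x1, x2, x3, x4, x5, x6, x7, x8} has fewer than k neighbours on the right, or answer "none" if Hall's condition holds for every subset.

A matching saturating every left vertex exists, for instance x1→b4, x2→b1, x3→b8, x4→b3, x5→b6, x6→b5, x7→b2, x8→b7.
By Hall's marriage theorem, this means |N(S)| ≥ |S| for every subset S, so no violating subset exists.

none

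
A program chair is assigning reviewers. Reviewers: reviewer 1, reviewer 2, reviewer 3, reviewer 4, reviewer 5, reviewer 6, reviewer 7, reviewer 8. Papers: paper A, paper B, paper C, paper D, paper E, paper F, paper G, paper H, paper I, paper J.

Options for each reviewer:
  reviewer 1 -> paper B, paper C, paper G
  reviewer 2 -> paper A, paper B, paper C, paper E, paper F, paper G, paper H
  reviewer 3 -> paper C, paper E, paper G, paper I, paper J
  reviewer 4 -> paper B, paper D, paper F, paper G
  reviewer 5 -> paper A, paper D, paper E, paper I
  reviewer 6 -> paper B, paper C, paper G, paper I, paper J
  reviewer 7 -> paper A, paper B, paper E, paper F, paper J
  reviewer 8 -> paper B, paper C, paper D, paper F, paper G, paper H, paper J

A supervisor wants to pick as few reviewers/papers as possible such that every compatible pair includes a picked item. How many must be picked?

The 8 edges reviewer 1–paper C, reviewer 2–paper E, reviewer 3–paper I, reviewer 4–paper F, reviewer 5–paper D, reviewer 6–paper G, reviewer 7–paper J, reviewer 8–paper B form a matching, so any vertex cover needs at least 8 vertices (one per matched edge).
Conversely {reviewer 1, reviewer 2, reviewer 3, reviewer 4, reviewer 5, reviewer 6, reviewer 7, reviewer 8} meets every edge and has exactly 8 vertices, so 8 is optimal.

8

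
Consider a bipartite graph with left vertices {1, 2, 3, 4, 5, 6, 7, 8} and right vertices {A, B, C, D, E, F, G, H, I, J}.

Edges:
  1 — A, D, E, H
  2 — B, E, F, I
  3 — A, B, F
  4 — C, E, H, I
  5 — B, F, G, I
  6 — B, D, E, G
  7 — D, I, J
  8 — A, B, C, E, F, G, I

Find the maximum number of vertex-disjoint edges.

8

For example, pair 1–D, 2–E, 3–A, 4–C, 5–F, 6–B, 7–J, 8–G.
This saturates every left vertex, so 8 is the maximum.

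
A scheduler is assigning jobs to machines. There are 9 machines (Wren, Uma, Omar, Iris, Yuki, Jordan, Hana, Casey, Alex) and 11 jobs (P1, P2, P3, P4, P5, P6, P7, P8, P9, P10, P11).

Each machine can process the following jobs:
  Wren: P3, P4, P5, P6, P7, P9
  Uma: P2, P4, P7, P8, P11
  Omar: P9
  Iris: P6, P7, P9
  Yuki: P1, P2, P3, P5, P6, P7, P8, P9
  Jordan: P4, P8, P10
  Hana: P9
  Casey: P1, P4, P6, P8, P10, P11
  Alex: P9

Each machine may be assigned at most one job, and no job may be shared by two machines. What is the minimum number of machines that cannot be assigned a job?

2

For example, pair Wren-P7, Uma-P2, Omar-P9, Iris-P6, Yuki-P3, Jordan-P10, Casey-P1.
The set {Omar, Hana, Alex} has only 1 neighbour ({P9}), so by Hall's theorem at most 7 of the 9 machines can be matched.
That matches 7 of the 9, leaving 2 unmatched; no matching can do better.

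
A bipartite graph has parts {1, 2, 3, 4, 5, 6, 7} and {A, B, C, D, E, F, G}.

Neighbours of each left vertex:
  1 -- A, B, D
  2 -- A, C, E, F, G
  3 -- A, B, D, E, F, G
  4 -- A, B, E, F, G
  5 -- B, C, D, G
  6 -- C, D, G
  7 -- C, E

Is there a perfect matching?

Yes

One maximum matching: 1→D, 2→F, 3→G, 4→A, 5→B, 6→C, 7→E.
Every left vertex is matched, so this is a perfect matching.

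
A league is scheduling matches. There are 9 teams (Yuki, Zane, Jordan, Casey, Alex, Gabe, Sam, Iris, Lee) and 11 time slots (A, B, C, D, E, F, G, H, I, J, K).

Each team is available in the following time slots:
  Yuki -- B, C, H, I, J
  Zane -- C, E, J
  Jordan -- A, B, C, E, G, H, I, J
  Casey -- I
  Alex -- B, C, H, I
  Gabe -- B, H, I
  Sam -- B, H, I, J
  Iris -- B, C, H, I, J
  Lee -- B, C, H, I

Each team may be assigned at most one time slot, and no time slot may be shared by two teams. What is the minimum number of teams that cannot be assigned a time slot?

2

One maximum matching: Yuki→J, Zane→E, Jordan→G, Casey→I, Alex→C, Gabe→H, Sam→B.
The set {Yuki, Casey, Alex, Gabe, Sam, Iris, Lee} has only 5 neighbours ({B, C, H, I, J}), so by Hall's theorem at most 7 of the 9 teams can be matched.
That matches 7 of the 9, leaving 2 unmatched; no matching can do better.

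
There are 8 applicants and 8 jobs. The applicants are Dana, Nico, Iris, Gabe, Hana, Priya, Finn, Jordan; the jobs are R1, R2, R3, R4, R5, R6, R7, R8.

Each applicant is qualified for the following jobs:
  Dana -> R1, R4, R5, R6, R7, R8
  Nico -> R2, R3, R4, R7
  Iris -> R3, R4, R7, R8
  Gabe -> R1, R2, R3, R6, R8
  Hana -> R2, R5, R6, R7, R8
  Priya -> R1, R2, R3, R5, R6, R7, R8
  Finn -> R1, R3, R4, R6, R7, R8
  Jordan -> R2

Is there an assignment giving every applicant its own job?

Yes

A valid assignment of size 8: Dana-R4, Nico-R7, Iris-R8, Gabe-R6, Hana-R5, Priya-R1, Finn-R3, Jordan-R2.
Every applicant is matched, so this is a perfect matching.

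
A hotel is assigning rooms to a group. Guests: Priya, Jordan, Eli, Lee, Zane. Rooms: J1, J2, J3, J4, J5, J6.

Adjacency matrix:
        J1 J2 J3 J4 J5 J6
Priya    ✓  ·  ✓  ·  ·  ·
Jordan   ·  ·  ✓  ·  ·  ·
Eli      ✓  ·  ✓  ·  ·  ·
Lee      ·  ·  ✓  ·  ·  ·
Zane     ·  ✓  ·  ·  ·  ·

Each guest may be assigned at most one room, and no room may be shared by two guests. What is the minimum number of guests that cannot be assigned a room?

2

A valid assignment of size 3: Priya→J1, Jordan→J3, Zane→J2.
The set {Priya, Jordan, Eli, Lee} has only 2 neighbours ({J1, J3}), so by Hall's theorem at most 3 of the 5 guests can be matched.
That matches 3 of the 5, leaving 2 unmatched; no matching can do better.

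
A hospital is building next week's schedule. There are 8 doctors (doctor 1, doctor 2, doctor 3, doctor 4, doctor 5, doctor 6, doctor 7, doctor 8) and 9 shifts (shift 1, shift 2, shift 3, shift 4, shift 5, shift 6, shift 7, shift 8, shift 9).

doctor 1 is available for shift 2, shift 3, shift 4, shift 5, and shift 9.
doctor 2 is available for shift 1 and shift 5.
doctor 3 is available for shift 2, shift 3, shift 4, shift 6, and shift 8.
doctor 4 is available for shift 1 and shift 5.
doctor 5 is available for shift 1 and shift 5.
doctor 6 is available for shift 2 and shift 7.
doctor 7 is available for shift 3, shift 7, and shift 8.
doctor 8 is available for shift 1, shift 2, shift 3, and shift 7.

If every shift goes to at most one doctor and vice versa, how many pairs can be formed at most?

One maximum matching: doctor 1-shift 4, doctor 2-shift 1, doctor 3-shift 6, doctor 4-shift 5, doctor 6-shift 7, doctor 7-shift 8, doctor 8-shift 2.
The set {doctor 2, doctor 4, doctor 5} has only 2 neighbours ({shift 1, shift 5}), so by Hall's theorem at most 7 of the 8 doctors can be matched.

7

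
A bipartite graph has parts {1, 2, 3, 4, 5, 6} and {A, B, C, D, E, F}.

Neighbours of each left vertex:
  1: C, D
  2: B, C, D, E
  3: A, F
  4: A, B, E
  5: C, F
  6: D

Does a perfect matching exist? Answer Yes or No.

One maximum matching: 1–C, 2–E, 3–A, 4–B, 5–F, 6–D.
All 6 left vertices are covered.

Yes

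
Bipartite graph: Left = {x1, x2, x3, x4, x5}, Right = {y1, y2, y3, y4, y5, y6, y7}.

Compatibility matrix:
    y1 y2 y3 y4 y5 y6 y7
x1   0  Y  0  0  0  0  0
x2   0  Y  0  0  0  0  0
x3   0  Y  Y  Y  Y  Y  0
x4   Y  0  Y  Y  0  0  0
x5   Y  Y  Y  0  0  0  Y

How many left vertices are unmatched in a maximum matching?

1

A valid assignment of size 4: x1→y2, x3→y6, x4→y1, x5→y3.
The set {x1, x2} has only 1 neighbour ({y2}), so by Hall's theorem at most 4 of the 5 left vertices can be matched.
That matches 4 of the 5, leaving 1 unmatched; no matching can do better.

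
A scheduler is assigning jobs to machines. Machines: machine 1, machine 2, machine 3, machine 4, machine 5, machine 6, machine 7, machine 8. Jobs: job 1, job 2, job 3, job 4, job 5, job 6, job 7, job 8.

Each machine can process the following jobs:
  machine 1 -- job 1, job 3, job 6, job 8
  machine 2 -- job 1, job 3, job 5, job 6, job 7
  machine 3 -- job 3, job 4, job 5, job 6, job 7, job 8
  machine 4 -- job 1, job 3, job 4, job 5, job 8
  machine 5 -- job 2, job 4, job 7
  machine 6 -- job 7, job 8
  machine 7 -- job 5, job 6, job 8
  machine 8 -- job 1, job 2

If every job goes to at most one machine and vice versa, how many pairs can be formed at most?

One maximum matching: machine 1–job 3, machine 2–job 1, machine 3–job 7, machine 4–job 5, machine 5–job 4, machine 6–job 8, machine 7–job 6, machine 8–job 2.
This saturates every machine, so 8 is the maximum.

8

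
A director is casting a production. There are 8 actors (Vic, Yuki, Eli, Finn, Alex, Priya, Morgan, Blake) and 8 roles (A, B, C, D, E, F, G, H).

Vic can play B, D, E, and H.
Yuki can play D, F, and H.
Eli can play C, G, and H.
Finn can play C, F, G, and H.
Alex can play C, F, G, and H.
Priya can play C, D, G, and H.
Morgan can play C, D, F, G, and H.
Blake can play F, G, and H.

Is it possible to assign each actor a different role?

No

The set {Yuki, Eli, Finn, Alex, Priya, Morgan, Blake} has only 5 neighbours ({C, D, F, G, H}), so by Hall's theorem at most 6 of the 8 actors can be matched.
Hence no matching covers every actor.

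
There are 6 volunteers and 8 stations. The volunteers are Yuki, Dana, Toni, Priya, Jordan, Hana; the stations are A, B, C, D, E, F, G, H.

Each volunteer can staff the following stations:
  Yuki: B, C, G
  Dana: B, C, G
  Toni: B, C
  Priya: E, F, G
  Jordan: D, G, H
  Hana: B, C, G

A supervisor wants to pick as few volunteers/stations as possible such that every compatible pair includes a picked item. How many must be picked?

5

A maximum matching has 5 edges (e.g. Yuki–G, Dana–C, Toni–B, Priya–E, Jordan–D).
By König's theorem the minimum vertex cover has the same size. One such cover is {Priya, Jordan, B, C, G}.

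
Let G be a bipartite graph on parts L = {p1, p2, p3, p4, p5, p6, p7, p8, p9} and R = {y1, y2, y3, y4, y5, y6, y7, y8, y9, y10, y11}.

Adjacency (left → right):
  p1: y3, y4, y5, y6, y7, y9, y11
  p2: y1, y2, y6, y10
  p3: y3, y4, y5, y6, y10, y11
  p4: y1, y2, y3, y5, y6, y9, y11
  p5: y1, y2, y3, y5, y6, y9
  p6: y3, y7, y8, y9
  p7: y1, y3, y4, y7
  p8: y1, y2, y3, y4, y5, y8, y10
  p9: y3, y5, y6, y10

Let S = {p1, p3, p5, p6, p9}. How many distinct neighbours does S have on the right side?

11

The union of neighbours of {p1, p3, p5, p6, p9} is {y1, y2, y3, y4, y5, y6, y7, y8, y9, y10, y11}, which has 11 elements.
Since |N(S)| = 11 ≥ |S| = 5, Hall's condition holds for this subset.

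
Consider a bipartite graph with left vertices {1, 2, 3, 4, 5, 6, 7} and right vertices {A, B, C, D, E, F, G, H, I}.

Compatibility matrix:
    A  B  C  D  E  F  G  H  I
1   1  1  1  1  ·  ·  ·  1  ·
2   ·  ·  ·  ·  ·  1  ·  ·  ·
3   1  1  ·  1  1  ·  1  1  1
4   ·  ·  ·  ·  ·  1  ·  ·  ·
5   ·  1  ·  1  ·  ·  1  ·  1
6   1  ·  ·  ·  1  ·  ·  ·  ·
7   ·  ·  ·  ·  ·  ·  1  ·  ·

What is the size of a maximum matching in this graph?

6

For example, pair 1→H, 2→F, 3→A, 5→B, 6→E, 7→G.
The set {2, 4} has only 1 neighbour ({F}), so by Hall's theorem at most 6 of the 7 left vertices can be matched.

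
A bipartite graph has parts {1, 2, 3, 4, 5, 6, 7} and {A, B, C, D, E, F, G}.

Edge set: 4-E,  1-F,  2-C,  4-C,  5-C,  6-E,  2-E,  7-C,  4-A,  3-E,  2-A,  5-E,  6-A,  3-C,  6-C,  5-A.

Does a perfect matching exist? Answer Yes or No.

The set {2, 3, 4, 5, 6, 7} has only 3 neighbours ({A, C, E}), so by Hall's theorem at most 4 of the 7 left vertices can be matched.
Hence no matching covers every left vertex.

No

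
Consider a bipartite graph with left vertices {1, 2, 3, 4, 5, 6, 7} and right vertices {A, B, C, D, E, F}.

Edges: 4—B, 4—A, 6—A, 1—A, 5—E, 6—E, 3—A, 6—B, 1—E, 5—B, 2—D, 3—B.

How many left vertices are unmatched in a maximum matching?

3

One maximum matching: 1-E, 2-D, 3-A, 4-B.
The set {1, 3, 4, 5, 6, 7} has only 3 neighbours ({A, B, E}), so by Hall's theorem at most 4 of the 7 left vertices can be matched.
That matches 4 of the 7, leaving 3 unmatched; no matching can do better.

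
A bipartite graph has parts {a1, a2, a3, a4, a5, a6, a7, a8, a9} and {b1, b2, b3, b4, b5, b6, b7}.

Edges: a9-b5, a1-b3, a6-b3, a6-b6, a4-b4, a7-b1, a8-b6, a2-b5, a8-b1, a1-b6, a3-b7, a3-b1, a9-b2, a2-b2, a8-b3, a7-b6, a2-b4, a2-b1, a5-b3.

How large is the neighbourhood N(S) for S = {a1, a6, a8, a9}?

The union of neighbours of {a1, a6, a8, a9} is {b1, b2, b3, b5, b6}, which has 5 elements.
Since |N(S)| = 5 ≥ |S| = 4, Hall's condition holds for this subset.

5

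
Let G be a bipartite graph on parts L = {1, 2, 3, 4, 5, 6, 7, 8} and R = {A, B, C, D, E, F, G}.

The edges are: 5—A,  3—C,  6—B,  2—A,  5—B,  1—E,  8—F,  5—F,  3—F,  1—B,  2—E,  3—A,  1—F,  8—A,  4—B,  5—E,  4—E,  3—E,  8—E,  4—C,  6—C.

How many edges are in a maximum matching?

One maximum matching: 1–F, 2–A, 3–C, 4–E, 5–B.
The set {1, 2, 3, 4, 5, 6, 7, 8} has only 5 neighbours ({A, B, C, E, F}), so by Hall's theorem at most 5 of the 8 left vertices can be matched.

5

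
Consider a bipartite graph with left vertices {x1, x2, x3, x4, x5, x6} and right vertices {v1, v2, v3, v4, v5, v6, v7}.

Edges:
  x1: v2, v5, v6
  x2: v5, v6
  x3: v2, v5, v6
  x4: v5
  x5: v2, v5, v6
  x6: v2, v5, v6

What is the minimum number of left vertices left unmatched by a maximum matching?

A valid assignment of size 3: x1→v6, x2→v5, x3→v2.
The set {x1, x2, x3, x4, x5, x6} has only 3 neighbours ({v2, v5, v6}), so by Hall's theorem at most 3 of the 6 left vertices can be matched.
That matches 3 of the 6, leaving 3 unmatched; no matching can do better.

3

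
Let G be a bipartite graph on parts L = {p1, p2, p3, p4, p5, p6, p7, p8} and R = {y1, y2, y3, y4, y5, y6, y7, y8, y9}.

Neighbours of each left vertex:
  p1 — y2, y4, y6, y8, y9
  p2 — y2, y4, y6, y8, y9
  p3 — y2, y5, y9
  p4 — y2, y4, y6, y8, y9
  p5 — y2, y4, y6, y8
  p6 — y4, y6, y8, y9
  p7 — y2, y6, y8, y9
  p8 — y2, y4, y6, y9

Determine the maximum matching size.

A valid assignment of size 6: p1–y9, p2–y4, p3–y5, p4–y6, p5–y2, p6–y8.
The set {p1, p2, p4, p5, p6, p7, p8} has only 5 neighbours ({y2, y4, y6, y8, y9}), so by Hall's theorem at most 6 of the 8 left vertices can be matched.

6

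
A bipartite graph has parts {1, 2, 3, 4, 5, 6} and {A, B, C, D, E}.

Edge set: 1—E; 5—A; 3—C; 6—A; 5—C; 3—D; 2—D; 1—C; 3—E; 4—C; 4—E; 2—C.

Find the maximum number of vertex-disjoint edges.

4

One maximum matching: 1-C, 2-D, 3-E, 5-A.
The set {1, 2, 3, 4, 5, 6} has only 4 neighbours ({A, C, D, E}), so by Hall's theorem at most 4 of the 6 left vertices can be matched.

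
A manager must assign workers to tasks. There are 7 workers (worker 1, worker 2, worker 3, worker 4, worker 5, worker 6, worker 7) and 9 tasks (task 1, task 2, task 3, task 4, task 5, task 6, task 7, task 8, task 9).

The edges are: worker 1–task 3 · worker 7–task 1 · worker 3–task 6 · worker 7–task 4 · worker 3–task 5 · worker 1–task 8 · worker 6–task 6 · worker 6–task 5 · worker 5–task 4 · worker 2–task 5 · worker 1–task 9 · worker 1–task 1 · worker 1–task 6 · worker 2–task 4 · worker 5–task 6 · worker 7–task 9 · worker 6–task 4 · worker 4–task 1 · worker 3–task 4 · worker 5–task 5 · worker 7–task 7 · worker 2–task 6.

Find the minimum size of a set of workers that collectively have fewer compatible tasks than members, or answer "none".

Take S = {worker 2, worker 3, worker 5, worker 6}. Its neighbourhood is {task 4, task 5, task 6}, so |N(S)| = 3 < |S| = 4.
Every subset of size less than 4 has at least as many neighbours as members, so 4 is the minimum.

4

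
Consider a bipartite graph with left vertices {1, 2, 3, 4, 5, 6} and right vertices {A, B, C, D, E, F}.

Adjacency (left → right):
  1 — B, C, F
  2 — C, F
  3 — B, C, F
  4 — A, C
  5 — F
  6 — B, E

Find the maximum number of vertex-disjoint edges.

5

One maximum matching: 1–F, 2–C, 3–B, 4–A, 6–E.
The set {1, 2, 3, 5} has only 3 neighbours ({B, C, F}), so by Hall's theorem at most 5 of the 6 left vertices can be matched.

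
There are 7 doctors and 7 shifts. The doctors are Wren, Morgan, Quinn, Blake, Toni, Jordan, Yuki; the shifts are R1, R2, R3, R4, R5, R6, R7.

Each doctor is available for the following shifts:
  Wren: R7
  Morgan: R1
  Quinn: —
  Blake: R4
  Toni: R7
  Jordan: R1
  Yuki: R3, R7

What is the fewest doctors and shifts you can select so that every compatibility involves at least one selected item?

4

The 4 edges Wren–R7, Morgan–R1, Blake–R4, Yuki–R3 form a matching, so any vertex cover needs at least 4 vertices (one per matched edge).
Conversely {Blake, Yuki, R1, R7} meets every edge and has exactly 4 vertices, so 4 is optimal.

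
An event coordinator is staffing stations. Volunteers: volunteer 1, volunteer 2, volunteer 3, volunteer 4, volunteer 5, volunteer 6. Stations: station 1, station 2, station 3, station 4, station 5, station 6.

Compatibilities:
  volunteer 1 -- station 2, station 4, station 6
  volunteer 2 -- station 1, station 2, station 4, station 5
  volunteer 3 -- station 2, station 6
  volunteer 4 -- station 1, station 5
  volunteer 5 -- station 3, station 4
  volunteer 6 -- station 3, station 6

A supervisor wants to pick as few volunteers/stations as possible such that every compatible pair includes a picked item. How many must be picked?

{volunteer 1, volunteer 2, volunteer 3, volunteer 4, volunteer 5, volunteer 6} is a vertex cover of size 6: every edge has an endpoint in this set.
No smaller cover exists because volunteer 1–station 2, volunteer 2–station 1, volunteer 3–station 6, volunteer 4–station 5, volunteer 5–station 4, volunteer 6–station 3 is a matching of size 6, and a cover must include an endpoint of each of these disjoint edges (König's theorem).

6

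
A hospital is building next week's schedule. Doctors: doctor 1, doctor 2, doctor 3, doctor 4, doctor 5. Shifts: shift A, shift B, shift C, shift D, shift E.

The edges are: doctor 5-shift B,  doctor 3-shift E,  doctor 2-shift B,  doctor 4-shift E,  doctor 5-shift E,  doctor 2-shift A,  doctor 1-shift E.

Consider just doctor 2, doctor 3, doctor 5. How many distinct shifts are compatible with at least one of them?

3

The union of neighbours of {doctor 2, doctor 3, doctor 5} is {shift A, shift B, shift E}, which has 3 elements.
Since |N(S)| = 3 ≥ |S| = 3, Hall's condition holds for this subset.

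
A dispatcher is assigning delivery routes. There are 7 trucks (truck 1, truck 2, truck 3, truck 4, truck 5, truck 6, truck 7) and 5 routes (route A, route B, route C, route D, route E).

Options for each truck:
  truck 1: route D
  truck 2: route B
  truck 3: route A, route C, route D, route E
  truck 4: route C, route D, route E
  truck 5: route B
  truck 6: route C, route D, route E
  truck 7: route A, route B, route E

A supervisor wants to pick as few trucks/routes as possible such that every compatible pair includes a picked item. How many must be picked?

The 5 edges truck 1–route D, truck 2–route B, truck 3–route A, truck 4–route C, truck 6–route E form a matching, so any vertex cover needs at least 5 vertices (one per matched edge).
Conversely {route A, route B, route C, route D, route E} meets every edge and has exactly 5 vertices, so 5 is optimal.

5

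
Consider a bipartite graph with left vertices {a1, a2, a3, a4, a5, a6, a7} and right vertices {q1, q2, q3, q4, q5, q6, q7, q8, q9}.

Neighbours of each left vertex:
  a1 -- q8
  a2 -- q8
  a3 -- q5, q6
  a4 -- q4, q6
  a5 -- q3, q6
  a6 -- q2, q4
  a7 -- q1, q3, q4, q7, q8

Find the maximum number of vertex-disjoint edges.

6

For example, pair a1-q8, a3-q5, a4-q6, a5-q3, a6-q2, a7-q4.
The set {a1, a2} has only 1 neighbour ({q8}), so by Hall's theorem at most 6 of the 7 left vertices can be matched.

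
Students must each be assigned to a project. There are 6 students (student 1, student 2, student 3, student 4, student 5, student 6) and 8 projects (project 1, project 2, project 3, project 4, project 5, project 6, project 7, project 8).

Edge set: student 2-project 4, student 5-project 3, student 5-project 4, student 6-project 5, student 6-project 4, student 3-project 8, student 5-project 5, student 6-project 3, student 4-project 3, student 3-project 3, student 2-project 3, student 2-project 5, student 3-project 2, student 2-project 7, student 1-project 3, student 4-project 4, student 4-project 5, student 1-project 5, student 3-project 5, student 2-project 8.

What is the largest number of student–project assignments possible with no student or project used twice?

For example, pair student 1–project 5, student 2–project 7, student 3–project 8, student 4–project 3, student 5–project 4.
The set {student 1, student 4, student 5, student 6} has only 3 neighbours ({project 3, project 4, project 5}), so by Hall's theorem at most 5 of the 6 students can be matched.

5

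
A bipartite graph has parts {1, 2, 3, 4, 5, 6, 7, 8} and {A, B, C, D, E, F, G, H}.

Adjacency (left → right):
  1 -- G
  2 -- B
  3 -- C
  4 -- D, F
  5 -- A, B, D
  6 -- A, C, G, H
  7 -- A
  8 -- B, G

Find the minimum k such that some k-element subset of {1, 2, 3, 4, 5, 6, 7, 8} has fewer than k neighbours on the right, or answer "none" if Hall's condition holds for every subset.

Take S = {1, 2, 8}. Its neighbourhood is {B, G}, so |N(S)| = 2 < |S| = 3.
Every subset of size less than 3 has at least as many neighbours as members, so 3 is the minimum.

3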